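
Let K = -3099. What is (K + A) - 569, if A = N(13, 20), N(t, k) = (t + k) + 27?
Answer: -3608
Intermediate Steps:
N(t, k) = 27 + k + t (N(t, k) = (k + t) + 27 = 27 + k + t)
A = 60 (A = 27 + 20 + 13 = 60)
(K + A) - 569 = (-3099 + 60) - 569 = -3039 - 569 = -3608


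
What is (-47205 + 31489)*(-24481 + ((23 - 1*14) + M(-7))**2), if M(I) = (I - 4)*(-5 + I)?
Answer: 72293600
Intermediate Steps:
M(I) = (-5 + I)*(-4 + I) (M(I) = (-4 + I)*(-5 + I) = (-5 + I)*(-4 + I))
(-47205 + 31489)*(-24481 + ((23 - 1*14) + M(-7))**2) = (-47205 + 31489)*(-24481 + ((23 - 1*14) + (20 + (-7)**2 - 9*(-7)))**2) = -15716*(-24481 + ((23 - 14) + (20 + 49 + 63))**2) = -15716*(-24481 + (9 + 132)**2) = -15716*(-24481 + 141**2) = -15716*(-24481 + 19881) = -15716*(-4600) = 72293600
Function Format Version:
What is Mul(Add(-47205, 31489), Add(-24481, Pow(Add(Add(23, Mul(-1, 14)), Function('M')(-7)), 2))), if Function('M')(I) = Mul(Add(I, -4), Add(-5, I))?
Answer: 72293600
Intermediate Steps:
Function('M')(I) = Mul(Add(-5, I), Add(-4, I)) (Function('M')(I) = Mul(Add(-4, I), Add(-5, I)) = Mul(Add(-5, I), Add(-4, I)))
Mul(Add(-47205, 31489), Add(-24481, Pow(Add(Add(23, Mul(-1, 14)), Function('M')(-7)), 2))) = Mul(Add(-47205, 31489), Add(-24481, Pow(Add(Add(23, Mul(-1, 14)), Add(20, Pow(-7, 2), Mul(-9, -7))), 2))) = Mul(-15716, Add(-24481, Pow(Add(Add(23, -14), Add(20, 49, 63)), 2))) = Mul(-15716, Add(-24481, Pow(Add(9, 132), 2))) = Mul(-15716, Add(-24481, Pow(141, 2))) = Mul(-15716, Add(-24481, 19881)) = Mul(-15716, -4600) = 72293600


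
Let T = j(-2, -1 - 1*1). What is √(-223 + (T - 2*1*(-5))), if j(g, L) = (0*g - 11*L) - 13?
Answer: 2*I*√51 ≈ 14.283*I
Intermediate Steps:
j(g, L) = -13 - 11*L (j(g, L) = (0 - 11*L) - 13 = -11*L - 13 = -13 - 11*L)
T = 9 (T = -13 - 11*(-1 - 1*1) = -13 - 11*(-1 - 1) = -13 - 11*(-2) = -13 + 22 = 9)
√(-223 + (T - 2*1*(-5))) = √(-223 + (9 - 2*1*(-5))) = √(-223 + (9 - 2*(-5))) = √(-223 + (9 - 1*(-10))) = √(-223 + (9 + 10)) = √(-223 + 19) = √(-204) = 2*I*√51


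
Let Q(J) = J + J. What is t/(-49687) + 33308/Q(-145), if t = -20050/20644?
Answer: -8541322436331/74366036030 ≈ -114.86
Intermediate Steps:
Q(J) = 2*J
t = -10025/10322 (t = -20050*1/20644 = -10025/10322 ≈ -0.97123)
t/(-49687) + 33308/Q(-145) = -10025/10322/(-49687) + 33308/((2*(-145))) = -10025/10322*(-1/49687) + 33308/(-290) = 10025/512869214 + 33308*(-1/290) = 10025/512869214 - 16654/145 = -8541322436331/74366036030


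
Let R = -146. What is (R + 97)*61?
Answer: -2989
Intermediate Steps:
(R + 97)*61 = (-146 + 97)*61 = -49*61 = -2989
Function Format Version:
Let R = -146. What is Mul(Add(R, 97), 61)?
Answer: -2989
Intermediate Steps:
Mul(Add(R, 97), 61) = Mul(Add(-146, 97), 61) = Mul(-49, 61) = -2989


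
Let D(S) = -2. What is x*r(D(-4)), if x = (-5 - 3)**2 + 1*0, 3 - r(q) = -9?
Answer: 768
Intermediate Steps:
r(q) = 12 (r(q) = 3 - 1*(-9) = 3 + 9 = 12)
x = 64 (x = (-8)**2 + 0 = 64 + 0 = 64)
x*r(D(-4)) = 64*12 = 768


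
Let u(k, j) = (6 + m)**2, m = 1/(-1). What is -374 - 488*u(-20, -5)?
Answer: -12574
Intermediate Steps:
m = -1 (m = 1*(-1) = -1)
u(k, j) = 25 (u(k, j) = (6 - 1)**2 = 5**2 = 25)
-374 - 488*u(-20, -5) = -374 - 488*25 = -374 - 12200 = -12574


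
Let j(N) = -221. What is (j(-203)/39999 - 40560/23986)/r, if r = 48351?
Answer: -12146719/346184505171 ≈ -3.5087e-5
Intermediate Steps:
(j(-203)/39999 - 40560/23986)/r = (-221/39999 - 40560/23986)/48351 = (-221*1/39999 - 40560*1/23986)*(1/48351) = (-221/39999 - 20280/11993)*(1/48351) = -12146719/7159821*1/48351 = -12146719/346184505171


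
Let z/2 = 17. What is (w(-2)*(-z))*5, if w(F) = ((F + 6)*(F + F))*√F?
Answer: 2720*I*√2 ≈ 3846.7*I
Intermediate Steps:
z = 34 (z = 2*17 = 34)
w(F) = 2*F^(3/2)*(6 + F) (w(F) = ((6 + F)*(2*F))*√F = (2*F*(6 + F))*√F = 2*F^(3/2)*(6 + F))
(w(-2)*(-z))*5 = ((2*(-2)^(3/2)*(6 - 2))*(-1*34))*5 = ((2*(-2*I*√2)*4)*(-34))*5 = (-16*I*√2*(-34))*5 = (544*I*√2)*5 = 2720*I*√2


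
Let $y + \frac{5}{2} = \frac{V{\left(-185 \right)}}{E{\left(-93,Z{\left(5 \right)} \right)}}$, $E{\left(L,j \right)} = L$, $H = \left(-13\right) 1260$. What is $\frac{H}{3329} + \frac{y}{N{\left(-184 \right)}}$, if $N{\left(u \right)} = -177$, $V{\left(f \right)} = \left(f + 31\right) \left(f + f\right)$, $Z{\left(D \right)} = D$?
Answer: $- \frac{158341535}{109597338} \approx -1.4448$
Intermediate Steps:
$V{\left(f \right)} = 2 f \left(31 + f\right)$ ($V{\left(f \right)} = \left(31 + f\right) 2 f = 2 f \left(31 + f\right)$)
$H = -16380$
$y = - \frac{114425}{186}$ ($y = - \frac{5}{2} + \frac{2 \left(-185\right) \left(31 - 185\right)}{-93} = - \frac{5}{2} + 2 \left(-185\right) \left(-154\right) \left(- \frac{1}{93}\right) = - \frac{5}{2} + 56980 \left(- \frac{1}{93}\right) = - \frac{5}{2} - \frac{56980}{93} = - \frac{114425}{186} \approx -615.19$)
$\frac{H}{3329} + \frac{y}{N{\left(-184 \right)}} = - \frac{16380}{3329} - \frac{114425}{186 \left(-177\right)} = \left(-16380\right) \frac{1}{3329} - - \frac{114425}{32922} = - \frac{16380}{3329} + \frac{114425}{32922} = - \frac{158341535}{109597338}$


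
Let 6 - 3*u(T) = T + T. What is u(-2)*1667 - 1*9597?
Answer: -12121/3 ≈ -4040.3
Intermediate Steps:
u(T) = 2 - 2*T/3 (u(T) = 2 - (T + T)/3 = 2 - 2*T/3)
u(-2)*1667 - 1*9597 = (2 - ⅔*(-2))*1667 - 1*9597 = (2 + 4/3)*1667 - 9597 = (10/3)*1667 - 9597 = 16670/3 - 9597 = -12121/3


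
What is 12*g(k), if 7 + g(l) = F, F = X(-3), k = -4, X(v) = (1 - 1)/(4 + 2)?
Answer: -84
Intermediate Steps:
X(v) = 0 (X(v) = 0/6 = 0*(1/6) = 0)
F = 0
g(l) = -7 (g(l) = -7 + 0 = -7)
12*g(k) = 12*(-7) = -84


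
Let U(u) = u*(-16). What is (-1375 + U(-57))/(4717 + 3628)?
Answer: -463/8345 ≈ -0.055482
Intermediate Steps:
U(u) = -16*u
(-1375 + U(-57))/(4717 + 3628) = (-1375 - 16*(-57))/(4717 + 3628) = (-1375 + 912)/8345 = -463*1/8345 = -463/8345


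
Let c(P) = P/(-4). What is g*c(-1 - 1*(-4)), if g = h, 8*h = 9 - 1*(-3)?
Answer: -9/8 ≈ -1.1250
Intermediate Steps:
c(P) = -P/4 (c(P) = P*(-¼) = -P/4)
h = 3/2 (h = (9 - 1*(-3))/8 = (9 + 3)/8 = (⅛)*12 = 3/2 ≈ 1.5000)
g = 3/2 ≈ 1.5000
g*c(-1 - 1*(-4)) = 3*(-(-1 - 1*(-4))/4)/2 = 3*(-(-1 + 4)/4)/2 = 3*(-¼*3)/2 = (3/2)*(-¾) = -9/8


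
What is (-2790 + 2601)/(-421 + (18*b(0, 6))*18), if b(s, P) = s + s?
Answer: 189/421 ≈ 0.44893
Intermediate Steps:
b(s, P) = 2*s
(-2790 + 2601)/(-421 + (18*b(0, 6))*18) = (-2790 + 2601)/(-421 + (18*(2*0))*18) = -189/(-421 + (18*0)*18) = -189/(-421 + 0*18) = -189/(-421 + 0) = -189/(-421) = -189*(-1/421) = 189/421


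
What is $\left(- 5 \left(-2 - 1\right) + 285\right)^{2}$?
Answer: $90000$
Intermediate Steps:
$\left(- 5 \left(-2 - 1\right) + 285\right)^{2} = \left(\left(-5\right) \left(-3\right) + 285\right)^{2} = \left(15 + 285\right)^{2} = 300^{2} = 90000$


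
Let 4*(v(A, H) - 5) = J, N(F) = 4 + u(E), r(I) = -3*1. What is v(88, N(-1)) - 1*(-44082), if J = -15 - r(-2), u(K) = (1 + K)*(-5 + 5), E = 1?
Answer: 44084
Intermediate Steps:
r(I) = -3
u(K) = 0 (u(K) = (1 + K)*0 = 0)
N(F) = 4 (N(F) = 4 + 0 = 4)
J = -12 (J = -15 - 1*(-3) = -15 + 3 = -12)
v(A, H) = 2 (v(A, H) = 5 + (¼)*(-12) = 5 - 3 = 2)
v(88, N(-1)) - 1*(-44082) = 2 - 1*(-44082) = 2 + 44082 = 44084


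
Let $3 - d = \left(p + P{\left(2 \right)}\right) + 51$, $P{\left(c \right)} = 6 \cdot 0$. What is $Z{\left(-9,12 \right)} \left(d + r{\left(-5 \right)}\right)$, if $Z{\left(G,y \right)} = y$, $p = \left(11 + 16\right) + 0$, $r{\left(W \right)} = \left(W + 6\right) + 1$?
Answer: $-876$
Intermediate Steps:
$r{\left(W \right)} = 7 + W$ ($r{\left(W \right)} = \left(6 + W\right) + 1 = 7 + W$)
$p = 27$ ($p = 27 + 0 = 27$)
$P{\left(c \right)} = 0$
$d = -75$ ($d = 3 - \left(\left(27 + 0\right) + 51\right) = 3 - \left(27 + 51\right) = 3 - 78 = -75$)
$Z{\left(-9,12 \right)} \left(d + r{\left(-5 \right)}\right) = 12 \left(-75 + \left(7 - 5\right)\right) = 12 \left(-75 + 2\right) = 12 \left(-73\right) = -876$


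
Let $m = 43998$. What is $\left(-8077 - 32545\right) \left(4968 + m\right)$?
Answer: $-1989096852$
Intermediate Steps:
$\left(-8077 - 32545\right) \left(4968 + m\right) = \left(-8077 - 32545\right) \left(4968 + 43998\right) = \left(-40622\right) 48966 = -1989096852$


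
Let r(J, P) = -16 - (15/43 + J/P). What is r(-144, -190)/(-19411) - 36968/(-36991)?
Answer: 419131879593/419023135655 ≈ 1.0003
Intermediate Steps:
r(J, P) = -703/43 - J/P (r(J, P) = -16 - (15*(1/43) + J/P) = -16 - (15/43 + J/P) = -16 + (-15/43 - J/P) = -703/43 - J/P)
r(-144, -190)/(-19411) - 36968/(-36991) = (-703/43 - 1*(-144)/(-190))/(-19411) - 36968/(-36991) = (-703/43 - 1*(-144)*(-1/190))*(-1/19411) - 36968*(-1/36991) = (-703/43 - 72/95)*(-1/19411) + 36968/36991 = -69881/4085*(-1/19411) + 36968/36991 = 9983/11327705 + 36968/36991 = 419131879593/419023135655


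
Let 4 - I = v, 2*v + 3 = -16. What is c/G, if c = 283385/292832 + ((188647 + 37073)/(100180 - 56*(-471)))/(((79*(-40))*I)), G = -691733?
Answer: -37278148539/26647303431130144 ≈ -1.3989e-6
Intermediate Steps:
v = -19/2 (v = -3/2 + (1/2)*(-16) = -3/2 - 8 = -19/2 ≈ -9.5000)
I = 27/2 (I = 4 - 1*(-19/2) = 4 + 19/2 = 27/2 ≈ 13.500)
c = 708284822241/731928020192 (c = 283385/292832 + ((188647 + 37073)/(100180 - 56*(-471)))/(((79*(-40))*(27/2))) = 283385*(1/292832) + (225720/(100180 + 26376))/((-3160*27/2)) = 283385/292832 + (225720/126556)/(-42660) = 283385/292832 + (225720*(1/126556))*(-1/42660) = 283385/292832 + (56430/31639)*(-1/42660) = 283385/292832 - 209/4998962 = 708284822241/731928020192 ≈ 0.96770)
c/G = (708284822241/731928020192)/(-691733) = (708284822241/731928020192)*(-1/691733) = -37278148539/26647303431130144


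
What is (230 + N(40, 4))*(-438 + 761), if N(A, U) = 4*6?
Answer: 82042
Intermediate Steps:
N(A, U) = 24
(230 + N(40, 4))*(-438 + 761) = (230 + 24)*(-438 + 761) = 254*323 = 82042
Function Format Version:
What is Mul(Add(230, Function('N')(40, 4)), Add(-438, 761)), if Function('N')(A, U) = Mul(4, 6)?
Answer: 82042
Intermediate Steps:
Function('N')(A, U) = 24
Mul(Add(230, Function('N')(40, 4)), Add(-438, 761)) = Mul(Add(230, 24), Add(-438, 761)) = Mul(254, 323) = 82042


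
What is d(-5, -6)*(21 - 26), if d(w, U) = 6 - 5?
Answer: -5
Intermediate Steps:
d(w, U) = 1
d(-5, -6)*(21 - 26) = 1*(21 - 26) = 1*(-5) = -5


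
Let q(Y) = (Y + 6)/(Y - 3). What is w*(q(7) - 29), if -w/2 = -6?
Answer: -309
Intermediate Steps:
w = 12 (w = -2*(-6) = 12)
q(Y) = (6 + Y)/(-3 + Y)
w*(q(7) - 29) = 12*((6 + 7)/(-3 + 7) - 29) = 12*(13/4 - 29) = 12*(-103/4) = -309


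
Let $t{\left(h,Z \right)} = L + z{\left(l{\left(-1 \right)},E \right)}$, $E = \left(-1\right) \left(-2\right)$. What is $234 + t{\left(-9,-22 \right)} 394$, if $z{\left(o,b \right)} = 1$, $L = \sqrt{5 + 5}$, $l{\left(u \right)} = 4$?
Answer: $628 + 394 \sqrt{10} \approx 1873.9$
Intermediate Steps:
$E = 2$
$L = \sqrt{10} \approx 3.1623$
$t{\left(h,Z \right)} = 1 + \sqrt{10}$ ($t{\left(h,Z \right)} = \sqrt{10} + 1 = 1 + \sqrt{10}$)
$234 + t{\left(-9,-22 \right)} 394 = 234 + \left(1 + \sqrt{10}\right) 394 = 234 + \left(394 + 394 \sqrt{10}\right) = 628 + 394 \sqrt{10}$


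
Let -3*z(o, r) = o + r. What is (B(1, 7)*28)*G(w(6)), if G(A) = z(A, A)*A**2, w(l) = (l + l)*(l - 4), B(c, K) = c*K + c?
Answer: -2064384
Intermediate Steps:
B(c, K) = c + K*c (B(c, K) = K*c + c = c + K*c)
w(l) = 2*l*(-4 + l) (w(l) = (2*l)*(-4 + l) = 2*l*(-4 + l))
z(o, r) = -o/3 - r/3 (z(o, r) = -(o + r)/3 = -o/3 - r/3)
G(A) = -2*A**3/3 (G(A) = (-A/3 - A/3)*A**2 = (-2*A/3)*A**2 = -2*A**3/3)
(B(1, 7)*28)*G(w(6)) = ((1*(1 + 7))*28)*(-2*1728*(-4 + 6)**3/3) = ((1*8)*28)*(-2*(2*6*2)**3/3) = (8*28)*(-2/3*24**3) = 224*(-2/3*13824) = 224*(-9216) = -2064384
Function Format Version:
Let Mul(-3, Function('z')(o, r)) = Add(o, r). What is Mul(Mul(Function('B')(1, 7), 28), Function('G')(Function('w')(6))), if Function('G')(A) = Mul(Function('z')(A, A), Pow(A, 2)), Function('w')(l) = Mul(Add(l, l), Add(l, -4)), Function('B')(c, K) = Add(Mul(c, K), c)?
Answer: -2064384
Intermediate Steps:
Function('B')(c, K) = Add(c, Mul(K, c)) (Function('B')(c, K) = Add(Mul(K, c), c) = Add(c, Mul(K, c)))
Function('w')(l) = Mul(2, l, Add(-4, l)) (Function('w')(l) = Mul(Mul(2, l), Add(-4, l)) = Mul(2, l, Add(-4, l)))
Function('z')(o, r) = Add(Mul(Rational(-1, 3), o), Mul(Rational(-1, 3), r)) (Function('z')(o, r) = Mul(Rational(-1, 3), Add(o, r)) = Add(Mul(Rational(-1, 3), o), Mul(Rational(-1, 3), r)))
Function('G')(A) = Mul(Rational(-2, 3), Pow(A, 3)) (Function('G')(A) = Mul(Add(Mul(Rational(-1, 3), A), Mul(Rational(-1, 3), A)), Pow(A, 2)) = Mul(Mul(Rational(-2, 3), A), Pow(A, 2)) = Mul(Rational(-2, 3), Pow(A, 3)))
Mul(Mul(Function('B')(1, 7), 28), Function('G')(Function('w')(6))) = Mul(Mul(Mul(1, Add(1, 7)), 28), Mul(Rational(-2, 3), Pow(Mul(2, 6, Add(-4, 6)), 3))) = Mul(Mul(Mul(1, 8), 28), Mul(Rational(-2, 3), Pow(Mul(2, 6, 2), 3))) = Mul(Mul(8, 28), Mul(Rational(-2, 3), Pow(24, 3))) = Mul(224, Mul(Rational(-2, 3), 13824)) = Mul(224, -9216) = -2064384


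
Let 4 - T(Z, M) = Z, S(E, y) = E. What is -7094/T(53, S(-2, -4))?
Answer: 7094/49 ≈ 144.78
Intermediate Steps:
T(Z, M) = 4 - Z
-7094/T(53, S(-2, -4)) = -7094/(4 - 1*53) = -7094/(4 - 53) = -7094/(-49) = -7094*(-1/49) = 7094/49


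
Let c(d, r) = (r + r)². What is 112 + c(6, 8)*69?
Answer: 17776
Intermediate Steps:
c(d, r) = 4*r² (c(d, r) = (2*r)² = 4*r²)
112 + c(6, 8)*69 = 112 + (4*8²)*69 = 112 + (4*64)*69 = 112 + 256*69 = 112 + 17664 = 17776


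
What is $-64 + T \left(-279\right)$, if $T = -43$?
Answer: $11933$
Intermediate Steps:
$-64 + T \left(-279\right) = -64 - -11997 = -64 + 11997 = 11933$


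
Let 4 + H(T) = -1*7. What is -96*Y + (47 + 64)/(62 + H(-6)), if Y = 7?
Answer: -11387/17 ≈ -669.82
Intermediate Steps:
H(T) = -11 (H(T) = -4 - 1*7 = -4 - 7 = -11)
-96*Y + (47 + 64)/(62 + H(-6)) = -96*7 + (47 + 64)/(62 - 11) = -672 + 111/51 = -672 + 111*(1/51) = -672 + 37/17 = -11387/17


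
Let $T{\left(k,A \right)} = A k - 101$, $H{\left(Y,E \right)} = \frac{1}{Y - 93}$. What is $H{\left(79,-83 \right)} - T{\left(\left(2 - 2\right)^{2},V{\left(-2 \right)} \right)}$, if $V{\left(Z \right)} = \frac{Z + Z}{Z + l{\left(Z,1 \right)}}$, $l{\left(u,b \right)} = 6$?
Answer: $\frac{1413}{14} \approx 100.93$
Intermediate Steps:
$H{\left(Y,E \right)} = \frac{1}{-93 + Y}$
$V{\left(Z \right)} = \frac{2 Z}{6 + Z}$ ($V{\left(Z \right)} = \frac{Z + Z}{Z + 6} = \frac{2 Z}{6 + Z}$)
$T{\left(k,A \right)} = -101 + A k$
$H{\left(79,-83 \right)} - T{\left(\left(2 - 2\right)^{2},V{\left(-2 \right)} \right)} = \frac{1}{-93 + 79} - \left(-101 + 2 \left(-2\right) \frac{1}{6 - 2} \left(2 - 2\right)^{2}\right) = \frac{1}{-14} - \left(-101 + 2 \left(-2\right) \frac{1}{4} \cdot 0^{2}\right) = - \frac{1}{14} - \left(-101 + 2 \left(-2\right) \frac{1}{4} \cdot 0\right) = - \frac{1}{14} - \left(-101 - 0\right) = - \frac{1}{14} - \left(-101 + 0\right) = - \frac{1}{14} - -101 = - \frac{1}{14} + 101 = \frac{1413}{14}$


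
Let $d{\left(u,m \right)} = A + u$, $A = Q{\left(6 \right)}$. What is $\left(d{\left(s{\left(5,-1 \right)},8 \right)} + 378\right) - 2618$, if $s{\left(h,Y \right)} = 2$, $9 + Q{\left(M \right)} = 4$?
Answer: $-2243$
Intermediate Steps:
$Q{\left(M \right)} = -5$ ($Q{\left(M \right)} = -9 + 4 = -5$)
$A = -5$
$d{\left(u,m \right)} = -5 + u$
$\left(d{\left(s{\left(5,-1 \right)},8 \right)} + 378\right) - 2618 = \left(\left(-5 + 2\right) + 378\right) - 2618 = \left(-3 + 378\right) - 2618 = 375 - 2618 = -2243$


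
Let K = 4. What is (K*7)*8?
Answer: 224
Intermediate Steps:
(K*7)*8 = (4*7)*8 = 28*8 = 224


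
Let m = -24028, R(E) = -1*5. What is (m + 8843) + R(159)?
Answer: -15190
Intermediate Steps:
R(E) = -5
(m + 8843) + R(159) = (-24028 + 8843) - 5 = -15185 - 5 = -15190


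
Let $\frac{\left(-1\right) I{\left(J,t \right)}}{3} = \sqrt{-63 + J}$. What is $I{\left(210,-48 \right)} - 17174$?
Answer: $-17174 - 21 \sqrt{3} \approx -17210.0$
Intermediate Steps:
$I{\left(J,t \right)} = - 3 \sqrt{-63 + J}$
$I{\left(210,-48 \right)} - 17174 = - 3 \sqrt{-63 + 210} - 17174 = - 3 \sqrt{147} - 17174 = - 3 \cdot 7 \sqrt{3} - 17174 = - 21 \sqrt{3} - 17174 = -17174 - 21 \sqrt{3}$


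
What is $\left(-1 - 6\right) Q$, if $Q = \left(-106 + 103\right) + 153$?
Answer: $-1050$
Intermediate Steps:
$Q = 150$ ($Q = -3 + 153 = 150$)
$\left(-1 - 6\right) Q = \left(-1 - 6\right) 150 = \left(-7\right) 150 = -1050$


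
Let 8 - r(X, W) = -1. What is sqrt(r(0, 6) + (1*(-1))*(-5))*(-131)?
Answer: -131*sqrt(14) ≈ -490.16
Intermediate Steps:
r(X, W) = 9 (r(X, W) = 8 - 1*(-1) = 8 + 1 = 9)
sqrt(r(0, 6) + (1*(-1))*(-5))*(-131) = sqrt(9 + (1*(-1))*(-5))*(-131) = sqrt(9 - 1*(-5))*(-131) = sqrt(9 + 5)*(-131) = sqrt(14)*(-131) = -131*sqrt(14)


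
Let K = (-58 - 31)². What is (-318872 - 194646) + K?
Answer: -505597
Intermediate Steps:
K = 7921 (K = (-89)² = 7921)
(-318872 - 194646) + K = (-318872 - 194646) + 7921 = -513518 + 7921 = -505597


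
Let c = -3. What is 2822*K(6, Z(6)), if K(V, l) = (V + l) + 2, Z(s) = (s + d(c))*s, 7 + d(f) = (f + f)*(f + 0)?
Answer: 310420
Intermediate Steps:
d(f) = -7 + 2*f² (d(f) = -7 + (f + f)*(f + 0) = -7 + (2*f)*f = -7 + 2*f²)
Z(s) = s*(11 + s) (Z(s) = (s + (-7 + 2*(-3)²))*s = (s + (-7 + 2*9))*s = (s + (-7 + 18))*s = (s + 11)*s = (11 + s)*s = s*(11 + s))
K(V, l) = 2 + V + l
2822*K(6, Z(6)) = 2822*(2 + 6 + 6*(11 + 6)) = 2822*(2 + 6 + 6*17) = 2822*(2 + 6 + 102) = 2822*110 = 310420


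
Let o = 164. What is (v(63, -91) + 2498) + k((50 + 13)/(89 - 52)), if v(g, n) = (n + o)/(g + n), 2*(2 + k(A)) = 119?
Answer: 71481/28 ≈ 2552.9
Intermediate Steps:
k(A) = 115/2 (k(A) = -2 + (½)*119 = -2 + 119/2 = 115/2)
v(g, n) = (164 + n)/(g + n) (v(g, n) = (n + 164)/(g + n) = (164 + n)/(g + n))
(v(63, -91) + 2498) + k((50 + 13)/(89 - 52)) = ((164 - 91)/(63 - 91) + 2498) + 115/2 = (73/(-28) + 2498) + 115/2 = (-1/28*73 + 2498) + 115/2 = (-73/28 + 2498) + 115/2 = 69871/28 + 115/2 = 71481/28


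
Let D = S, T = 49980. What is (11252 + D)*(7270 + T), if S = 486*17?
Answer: 1117176500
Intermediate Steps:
S = 8262
D = 8262
(11252 + D)*(7270 + T) = (11252 + 8262)*(7270 + 49980) = 19514*57250 = 1117176500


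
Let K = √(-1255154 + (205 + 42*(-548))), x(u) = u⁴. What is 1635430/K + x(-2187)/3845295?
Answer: 2541865828329/427255 - 327086*I*√1277965/255593 ≈ 5.9493e+6 - 1446.7*I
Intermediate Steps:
K = I*√1277965 (K = √(-1255154 + (205 - 23016)) = √(-1255154 - 22811) = √(-1277965) = I*√1277965 ≈ 1130.5*I)
1635430/K + x(-2187)/3845295 = 1635430/((I*√1277965)) + (-2187)⁴/3845295 = 1635430*(-I*√1277965/1277965) + 22876792454961*(1/3845295) = -327086*I*√1277965/255593 + 2541865828329/427255 = 2541865828329/427255 - 327086*I*√1277965/255593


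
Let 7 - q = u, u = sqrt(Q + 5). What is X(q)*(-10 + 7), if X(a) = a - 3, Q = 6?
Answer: -12 + 3*sqrt(11) ≈ -2.0501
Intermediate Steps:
u = sqrt(11) (u = sqrt(6 + 5) = sqrt(11) ≈ 3.3166)
q = 7 - sqrt(11) ≈ 3.6834
X(a) = -3 + a
X(q)*(-10 + 7) = (-3 + (7 - sqrt(11)))*(-10 + 7) = (4 - sqrt(11))*(-3) = -12 + 3*sqrt(11)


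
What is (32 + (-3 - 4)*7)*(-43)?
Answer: 731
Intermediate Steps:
(32 + (-3 - 4)*7)*(-43) = (32 - 7*7)*(-43) = (32 - 49)*(-43) = -17*(-43) = 731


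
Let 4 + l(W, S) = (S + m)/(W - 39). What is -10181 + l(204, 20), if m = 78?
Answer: -1680427/165 ≈ -10184.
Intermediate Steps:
l(W, S) = -4 + (78 + S)/(-39 + W) (l(W, S) = -4 + (S + 78)/(W - 39) = -4 + (78 + S)/(-39 + W))
-10181 + l(204, 20) = -10181 + (234 + 20 - 4*204)/(-39 + 204) = -10181 + (234 + 20 - 816)/165 = -10181 + (1/165)*(-562) = -10181 - 562/165 = -1680427/165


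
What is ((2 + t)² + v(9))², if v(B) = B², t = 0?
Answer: 7225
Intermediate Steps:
((2 + t)² + v(9))² = ((2 + 0)² + 9²)² = (2² + 81)² = (4 + 81)² = 85² = 7225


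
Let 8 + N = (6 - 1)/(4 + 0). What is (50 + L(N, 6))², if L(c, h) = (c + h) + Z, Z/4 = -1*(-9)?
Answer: 116281/16 ≈ 7267.6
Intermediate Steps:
Z = 36 (Z = 4*(-1*(-9)) = 4*9 = 36)
N = -27/4 (N = -8 + (6 - 1)/(4 + 0) = -8 + 5/4 = -27/4 ≈ -6.7500)
L(c, h) = 36 + c + h (L(c, h) = (c + h) + 36 = 36 + c + h)
(50 + L(N, 6))² = (50 + (36 - 27/4 + 6))² = (50 + 141/4)² = (341/4)² = 116281/16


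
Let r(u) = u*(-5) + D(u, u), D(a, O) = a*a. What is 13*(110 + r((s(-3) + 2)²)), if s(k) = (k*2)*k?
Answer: 2055430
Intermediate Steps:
D(a, O) = a²
s(k) = 2*k² (s(k) = (2*k)*k = 2*k²)
r(u) = u² - 5*u (r(u) = u*(-5) + u² = -5*u + u² = u² - 5*u)
13*(110 + r((s(-3) + 2)²)) = 13*(110 + (2*(-3)² + 2)²*(-5 + (2*(-3)² + 2)²)) = 13*(110 + (2*9 + 2)²*(-5 + (2*9 + 2)²)) = 13*(110 + (18 + 2)²*(-5 + (18 + 2)²)) = 13*(110 + 20²*(-5 + 20²)) = 13*(110 + 400*(-5 + 400)) = 13*(110 + 400*395) = 13*(110 + 158000) = 13*158110 = 2055430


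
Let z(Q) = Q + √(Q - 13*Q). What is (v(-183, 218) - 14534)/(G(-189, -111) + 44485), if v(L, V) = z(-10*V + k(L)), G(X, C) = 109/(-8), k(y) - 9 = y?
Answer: -135104/355771 + 16*√7062/355771 ≈ -0.37597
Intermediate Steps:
k(y) = 9 + y
G(X, C) = -109/8 (G(X, C) = 109*(-⅛) = -109/8)
z(Q) = Q + 2*√3*√(-Q) (z(Q) = Q + √(-12*Q) = Q + 2*√3*√(-Q))
v(L, V) = 9 + L - 10*V + 2*√3*√(-9 - L + 10*V) (v(L, V) = (-10*V + (9 + L)) + 2*√3*√(-(-10*V + (9 + L))) = (9 + L - 10*V) + 2*√3*√(-(9 + L - 10*V)) = (9 + L - 10*V) + 2*√3*√(-9 - L + 10*V) = 9 + L - 10*V + 2*√3*√(-9 - L + 10*V))
(v(-183, 218) - 14534)/(G(-189, -111) + 44485) = ((9 - 183 - 10*218 + 2*√(-27 - 3*(-183) + 30*218)) - 14534)/(-109/8 + 44485) = ((9 - 183 - 2180 + 2*√(-27 + 549 + 6540)) - 14534)/(355771/8) = ((9 - 183 - 2180 + 2*√7062) - 14534)*(8/355771) = ((-2354 + 2*√7062) - 14534)*(8/355771) = (-16888 + 2*√7062)*(8/355771) = -135104/355771 + 16*√7062/355771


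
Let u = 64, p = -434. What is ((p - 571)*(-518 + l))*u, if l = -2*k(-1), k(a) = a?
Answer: 33189120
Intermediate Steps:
l = 2 (l = -2*(-1) = 2)
((p - 571)*(-518 + l))*u = ((-434 - 571)*(-518 + 2))*64 = -1005*(-516)*64 = 518580*64 = 33189120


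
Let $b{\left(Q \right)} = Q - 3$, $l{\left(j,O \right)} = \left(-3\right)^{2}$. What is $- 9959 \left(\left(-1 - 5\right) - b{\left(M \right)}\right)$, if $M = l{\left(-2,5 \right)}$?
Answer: $119508$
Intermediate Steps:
$l{\left(j,O \right)} = 9$
$M = 9$
$b{\left(Q \right)} = -3 + Q$
$- 9959 \left(\left(-1 - 5\right) - b{\left(M \right)}\right) = - 9959 \left(\left(-1 - 5\right) - \left(-3 + 9\right)\right) = - 9959 \left(\left(-1 - 5\right) - 6\right) = - 9959 \left(-6 - 6\right) = \left(-9959\right) \left(-12\right) = 119508$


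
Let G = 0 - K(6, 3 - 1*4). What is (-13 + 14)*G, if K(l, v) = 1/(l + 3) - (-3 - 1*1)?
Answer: -37/9 ≈ -4.1111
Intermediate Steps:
K(l, v) = 4 + 1/(3 + l) (K(l, v) = 1/(3 + l) - (-3 - 1) = 1/(3 + l) - 1*(-4) = 1/(3 + l) + 4 = 4 + 1/(3 + l))
G = -37/9 (G = 0 - (13 + 4*6)/(3 + 6) = 0 - (13 + 24)/9 = 0 - 37/9 = -37/9 ≈ -4.1111)
(-13 + 14)*G = (-13 + 14)*(-37/9) = 1*(-37/9) = -37/9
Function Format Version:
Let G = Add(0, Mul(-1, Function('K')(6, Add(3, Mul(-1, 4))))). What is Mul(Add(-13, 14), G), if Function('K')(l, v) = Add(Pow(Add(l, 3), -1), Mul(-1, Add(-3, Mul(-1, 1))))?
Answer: Rational(-37, 9) ≈ -4.1111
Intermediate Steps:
Function('K')(l, v) = Add(4, Pow(Add(3, l), -1)) (Function('K')(l, v) = Add(Pow(Add(3, l), -1), Mul(-1, Add(-3, -1))) = Add(Pow(Add(3, l), -1), Mul(-1, -4)) = Add(Pow(Add(3, l), -1), 4) = Add(4, Pow(Add(3, l), -1)))
G = Rational(-37, 9) (G = Add(0, Mul(-1, Mul(Pow(Add(3, 6), -1), Add(13, Mul(4, 6))))) = Add(0, Mul(-1, Mul(Pow(9, -1), Add(13, 24)))) = Add(0, Mul(-1, Mul(Rational(1, 9), 37))) = Add(0, Mul(-1, Rational(37, 9))) = Add(0, Rational(-37, 9)) = Rational(-37, 9) ≈ -4.1111)
Mul(Add(-13, 14), G) = Mul(Add(-13, 14), Rational(-37, 9)) = Mul(1, Rational(-37, 9)) = Rational(-37, 9)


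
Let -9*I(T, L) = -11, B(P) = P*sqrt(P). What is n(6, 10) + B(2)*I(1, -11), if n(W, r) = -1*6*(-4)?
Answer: 24 + 22*sqrt(2)/9 ≈ 27.457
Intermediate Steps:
B(P) = P**(3/2)
n(W, r) = 24 (n(W, r) = -6*(-4) = 24)
I(T, L) = 11/9 (I(T, L) = -1/9*(-11) = 11/9)
n(6, 10) + B(2)*I(1, -11) = 24 + 2**(3/2)*(11/9) = 24 + (2*sqrt(2))*(11/9) = 24 + 22*sqrt(2)/9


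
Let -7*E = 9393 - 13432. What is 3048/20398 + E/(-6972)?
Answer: 96745/1451172 ≈ 0.066667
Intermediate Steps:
E = 577 (E = -(9393 - 13432)/7 = -1/7*(-4039) = 577)
3048/20398 + E/(-6972) = 3048/20398 + 577/(-6972) = 3048*(1/20398) + 577*(-1/6972) = 1524/10199 - 577/6972 = 96745/1451172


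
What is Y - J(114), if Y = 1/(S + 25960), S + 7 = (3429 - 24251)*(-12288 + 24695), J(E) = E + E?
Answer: -58895273029/258312601 ≈ -228.00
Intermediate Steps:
J(E) = 2*E
S = -258338561 (S = -7 + (3429 - 24251)*(-12288 + 24695) = -7 - 20822*12407 = -7 - 258338554 = -258338561)
Y = -1/258312601 (Y = 1/(-258338561 + 25960) = 1/(-258312601) = -1/258312601 ≈ -3.8713e-9)
Y - J(114) = -1/258312601 - 2*114 = -1/258312601 - 1*228 = -1/258312601 - 228 = -58895273029/258312601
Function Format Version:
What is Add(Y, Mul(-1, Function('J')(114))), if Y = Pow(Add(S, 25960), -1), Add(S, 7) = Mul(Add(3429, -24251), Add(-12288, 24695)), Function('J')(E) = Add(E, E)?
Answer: Rational(-58895273029, 258312601) ≈ -228.00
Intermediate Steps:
Function('J')(E) = Mul(2, E)
S = -258338561 (S = Add(-7, Mul(Add(3429, -24251), Add(-12288, 24695))) = Add(-7, Mul(-20822, 12407)) = Add(-7, -258338554) = -258338561)
Y = Rational(-1, 258312601) (Y = Pow(Add(-258338561, 25960), -1) = Pow(-258312601, -1) = Rational(-1, 258312601) ≈ -3.8713e-9)
Add(Y, Mul(-1, Function('J')(114))) = Add(Rational(-1, 258312601), Mul(-1, Mul(2, 114))) = Add(Rational(-1, 258312601), Mul(-1, 228)) = Add(Rational(-1, 258312601), -228) = Rational(-58895273029, 258312601)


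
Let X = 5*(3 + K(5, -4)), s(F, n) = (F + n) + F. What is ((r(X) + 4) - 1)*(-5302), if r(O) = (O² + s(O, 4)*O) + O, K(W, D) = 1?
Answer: -6908506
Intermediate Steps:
s(F, n) = n + 2*F
X = 20 (X = 5*(3 + 1) = 5*4 = 20)
r(O) = O + O² + O*(4 + 2*O) (r(O) = (O² + (4 + 2*O)*O) + O = (O² + O*(4 + 2*O)) + O = O + O² + O*(4 + 2*O))
((r(X) + 4) - 1)*(-5302) = ((20*(5 + 3*20) + 4) - 1)*(-5302) = ((20*(5 + 60) + 4) - 1)*(-5302) = ((20*65 + 4) - 1)*(-5302) = ((1300 + 4) - 1)*(-5302) = (1304 - 1)*(-5302) = 1303*(-5302) = -6908506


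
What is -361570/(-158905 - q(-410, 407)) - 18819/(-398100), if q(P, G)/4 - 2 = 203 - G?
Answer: 48972081481/20979471900 ≈ 2.3343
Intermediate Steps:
q(P, G) = 820 - 4*G (q(P, G) = 8 + 4*(203 - G) = 8 + (812 - 4*G) = 820 - 4*G)
-361570/(-158905 - q(-410, 407)) - 18819/(-398100) = -361570/(-158905 - (820 - 4*407)) - 18819/(-398100) = -361570/(-158905 - (820 - 1628)) - 18819*(-1/398100) = -361570/(-158905 - 1*(-808)) + 6273/132700 = -361570/(-158905 + 808) + 6273/132700 = -361570/(-158097) + 6273/132700 = -361570*(-1/158097) + 6273/132700 = 361570/158097 + 6273/132700 = 48972081481/20979471900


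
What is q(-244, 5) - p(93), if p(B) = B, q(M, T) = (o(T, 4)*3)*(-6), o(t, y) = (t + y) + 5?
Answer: -345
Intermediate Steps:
o(t, y) = 5 + t + y
q(M, T) = -162 - 18*T (q(M, T) = ((5 + T + 4)*3)*(-6) = ((9 + T)*3)*(-6) = (27 + 3*T)*(-6) = -162 - 18*T)
q(-244, 5) - p(93) = (-162 - 18*5) - 1*93 = (-162 - 90) - 93 = -252 - 93 = -345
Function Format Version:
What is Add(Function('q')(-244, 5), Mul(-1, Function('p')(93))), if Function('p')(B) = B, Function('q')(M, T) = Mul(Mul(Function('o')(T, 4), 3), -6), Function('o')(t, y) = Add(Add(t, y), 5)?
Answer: -345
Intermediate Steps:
Function('o')(t, y) = Add(5, t, y)
Function('q')(M, T) = Add(-162, Mul(-18, T)) (Function('q')(M, T) = Mul(Mul(Add(5, T, 4), 3), -6) = Mul(Mul(Add(9, T), 3), -6) = Mul(Add(27, Mul(3, T)), -6) = Add(-162, Mul(-18, T)))
Add(Function('q')(-244, 5), Mul(-1, Function('p')(93))) = Add(Add(-162, Mul(-18, 5)), Mul(-1, 93)) = Add(Add(-162, -90), -93) = Add(-252, -93) = -345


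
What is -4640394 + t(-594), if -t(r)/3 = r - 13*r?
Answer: -4661778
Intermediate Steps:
t(r) = 36*r (t(r) = -3*(r - 13*r) = -(-36)*r = 36*r)
-4640394 + t(-594) = -4640394 + 36*(-594) = -4640394 - 21384 = -4661778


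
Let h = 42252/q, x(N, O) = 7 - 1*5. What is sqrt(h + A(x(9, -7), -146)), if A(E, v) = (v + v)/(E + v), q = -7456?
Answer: I*sqrt(28448834)/2796 ≈ 1.9076*I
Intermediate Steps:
x(N, O) = 2 (x(N, O) = 7 - 5 = 2)
A(E, v) = 2*v/(E + v) (A(E, v) = (2*v)/(E + v) = 2*v/(E + v))
h = -10563/1864 (h = 42252/(-7456) = 42252*(-1/7456) = -10563/1864 ≈ -5.6668)
sqrt(h + A(x(9, -7), -146)) = sqrt(-10563/1864 + 2*(-146)/(2 - 146)) = sqrt(-10563/1864 + 2*(-146)/(-144)) = sqrt(-10563/1864 + 2*(-146)*(-1/144)) = sqrt(-10563/1864 + 73/36) = sqrt(-61049/16776) = I*sqrt(28448834)/2796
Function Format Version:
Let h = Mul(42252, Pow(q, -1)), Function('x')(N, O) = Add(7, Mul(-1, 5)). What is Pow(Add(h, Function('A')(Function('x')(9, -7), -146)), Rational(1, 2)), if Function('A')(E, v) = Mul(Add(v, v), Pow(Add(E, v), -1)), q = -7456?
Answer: Mul(Rational(1, 2796), I, Pow(28448834, Rational(1, 2))) ≈ Mul(1.9076, I)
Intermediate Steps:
Function('x')(N, O) = 2 (Function('x')(N, O) = Add(7, -5) = 2)
Function('A')(E, v) = Mul(2, v, Pow(Add(E, v), -1)) (Function('A')(E, v) = Mul(Mul(2, v), Pow(Add(E, v), -1)) = Mul(2, v, Pow(Add(E, v), -1)))
h = Rational(-10563, 1864) (h = Mul(42252, Pow(-7456, -1)) = Mul(42252, Rational(-1, 7456)) = Rational(-10563, 1864) ≈ -5.6668)
Pow(Add(h, Function('A')(Function('x')(9, -7), -146)), Rational(1, 2)) = Pow(Add(Rational(-10563, 1864), Mul(2, -146, Pow(Add(2, -146), -1))), Rational(1, 2)) = Pow(Add(Rational(-10563, 1864), Mul(2, -146, Pow(-144, -1))), Rational(1, 2)) = Pow(Add(Rational(-10563, 1864), Mul(2, -146, Rational(-1, 144))), Rational(1, 2)) = Pow(Add(Rational(-10563, 1864), Rational(73, 36)), Rational(1, 2)) = Pow(Rational(-61049, 16776), Rational(1, 2)) = Mul(Rational(1, 2796), I, Pow(28448834, Rational(1, 2)))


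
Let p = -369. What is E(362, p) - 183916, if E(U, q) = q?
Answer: -184285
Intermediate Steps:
E(362, p) - 183916 = -369 - 183916 = -184285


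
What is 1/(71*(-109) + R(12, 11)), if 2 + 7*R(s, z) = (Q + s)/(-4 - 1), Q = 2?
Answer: -35/270889 ≈ -0.00012920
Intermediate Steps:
R(s, z) = -12/35 - s/35 (R(s, z) = -2/7 + ((2 + s)/(-4 - 1))/7 = -2/7 + ((2 + s)/(-5))/7 = -2/7 + ((2 + s)*(-⅕))/7 = -2/7 + (-⅖ - s/5)/7 = -2/7 + (-2/35 - s/35) = -12/35 - s/35)
1/(71*(-109) + R(12, 11)) = 1/(71*(-109) + (-12/35 - 1/35*12)) = 1/(-7739 + (-12/35 - 12/35)) = 1/(-7739 - 24/35) = 1/(-270889/35) = -35/270889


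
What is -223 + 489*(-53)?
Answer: -26140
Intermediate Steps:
-223 + 489*(-53) = -223 - 25917 = -26140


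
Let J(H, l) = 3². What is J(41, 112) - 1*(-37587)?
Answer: 37596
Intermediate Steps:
J(H, l) = 9
J(41, 112) - 1*(-37587) = 9 - 1*(-37587) = 9 + 37587 = 37596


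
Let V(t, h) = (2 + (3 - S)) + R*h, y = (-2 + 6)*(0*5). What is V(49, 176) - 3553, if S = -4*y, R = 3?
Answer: -3020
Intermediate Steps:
y = 0 (y = 4*0 = 0)
S = 0 (S = -4*0 = 0)
V(t, h) = 5 + 3*h (V(t, h) = (2 + (3 - 1*0)) + 3*h = (2 + (3 + 0)) + 3*h = (2 + 3) + 3*h = 5 + 3*h)
V(49, 176) - 3553 = (5 + 3*176) - 3553 = (5 + 528) - 3553 = 533 - 3553 = -3020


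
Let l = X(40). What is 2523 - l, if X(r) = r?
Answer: 2483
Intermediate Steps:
l = 40
2523 - l = 2523 - 1*40 = 2523 - 40 = 2483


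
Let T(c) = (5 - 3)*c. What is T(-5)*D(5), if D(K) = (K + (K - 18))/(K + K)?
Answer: 8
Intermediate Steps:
T(c) = 2*c
D(K) = (-18 + 2*K)/(2*K) (D(K) = (K + (-18 + K))/((2*K)) = (-18 + 2*K)*(1/(2*K)) = (-18 + 2*K)/(2*K))
T(-5)*D(5) = (2*(-5))*((-9 + 5)/5) = -2*(-4) = -10*(-⅘) = 8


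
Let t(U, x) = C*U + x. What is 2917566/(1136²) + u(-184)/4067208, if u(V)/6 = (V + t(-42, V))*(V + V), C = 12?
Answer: 298979954213/109348242816 ≈ 2.7342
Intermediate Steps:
t(U, x) = x + 12*U (t(U, x) = 12*U + x = x + 12*U)
u(V) = 12*V*(-504 + 2*V) (u(V) = 6*((V + (V + 12*(-42)))*(V + V)) = 6*((V + (V - 504))*(2*V)) = 6*((V + (-504 + V))*(2*V)) = 6*((-504 + 2*V)*(2*V)) = 6*(2*V*(-504 + 2*V)) = 12*V*(-504 + 2*V))
2917566/(1136²) + u(-184)/4067208 = 2917566/(1136²) + (24*(-184)*(-252 - 184))/4067208 = 2917566/1290496 + (24*(-184)*(-436))*(1/4067208) = 2917566*(1/1290496) + 1925376*(1/4067208) = 1458783/645248 + 80224/169467 = 298979954213/109348242816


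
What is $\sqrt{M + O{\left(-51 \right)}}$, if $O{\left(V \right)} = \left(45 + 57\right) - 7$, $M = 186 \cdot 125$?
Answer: $\sqrt{23345} \approx 152.79$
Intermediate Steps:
$M = 23250$
$O{\left(V \right)} = 95$ ($O{\left(V \right)} = 102 - 7 = 95$)
$\sqrt{M + O{\left(-51 \right)}} = \sqrt{23250 + 95} = \sqrt{23345}$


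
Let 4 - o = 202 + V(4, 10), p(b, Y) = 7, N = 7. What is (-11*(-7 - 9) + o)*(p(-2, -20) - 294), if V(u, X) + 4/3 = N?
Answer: 23821/3 ≈ 7940.3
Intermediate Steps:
V(u, X) = 17/3 (V(u, X) = -4/3 + 7 = 17/3)
o = -611/3 (o = 4 - (202 + 17/3) = 4 - 1*623/3 = 4 - 623/3 = -611/3 ≈ -203.67)
(-11*(-7 - 9) + o)*(p(-2, -20) - 294) = (-11*(-7 - 9) - 611/3)*(7 - 294) = (-11*(-16) - 611/3)*(-287) = (176 - 611/3)*(-287) = -83/3*(-287) = 23821/3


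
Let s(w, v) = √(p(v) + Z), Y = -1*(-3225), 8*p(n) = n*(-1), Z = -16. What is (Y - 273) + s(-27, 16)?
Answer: 2952 + 3*I*√2 ≈ 2952.0 + 4.2426*I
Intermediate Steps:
p(n) = -n/8 (p(n) = (n*(-1))/8 = (-n)/8 = -n/8)
Y = 3225
s(w, v) = √(-16 - v/8) (s(w, v) = √(-v/8 - 16) = √(-16 - v/8))
(Y - 273) + s(-27, 16) = (3225 - 273) + √(-256 - 2*16)/4 = 2952 + √(-256 - 32)/4 = 2952 + √(-288)/4 = 2952 + (12*I*√2)/4 = 2952 + 3*I*√2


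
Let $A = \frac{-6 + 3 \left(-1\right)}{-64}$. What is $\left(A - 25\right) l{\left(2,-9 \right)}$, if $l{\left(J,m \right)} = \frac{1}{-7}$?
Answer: $\frac{1591}{448} \approx 3.5513$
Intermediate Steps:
$l{\left(J,m \right)} = - \frac{1}{7}$
$A = \frac{9}{64}$ ($A = \left(-6 - 3\right) \left(- \frac{1}{64}\right) = \left(-9\right) \left(- \frac{1}{64}\right) = \frac{9}{64} \approx 0.14063$)
$\left(A - 25\right) l{\left(2,-9 \right)} = \left(\frac{9}{64} - 25\right) \left(- \frac{1}{7}\right) = \left(- \frac{1591}{64}\right) \left(- \frac{1}{7}\right) = \frac{1591}{448}$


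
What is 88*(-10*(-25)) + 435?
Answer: 22435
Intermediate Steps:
88*(-10*(-25)) + 435 = 88*250 + 435 = 22000 + 435 = 22435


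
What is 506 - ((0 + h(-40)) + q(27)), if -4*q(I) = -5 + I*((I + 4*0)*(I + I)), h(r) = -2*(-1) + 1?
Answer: 41373/4 ≈ 10343.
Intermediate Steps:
h(r) = 3 (h(r) = 2 + 1 = 3)
q(I) = 5/4 - I³/2 (q(I) = -(-5 + I*((I + 4*0)*(I + I)))/4 = -(-5 + I*((I + 0)*(2*I)))/4 = -(-5 + I*(I*(2*I)))/4 = -(-5 + I*(2*I²))/4 = -(-5 + 2*I³)/4 = 5/4 - I³/2)
506 - ((0 + h(-40)) + q(27)) = 506 - ((0 + 3) + (5/4 - ½*27³)) = 506 - (3 + (5/4 - ½*19683)) = 506 - (3 + (5/4 - 19683/2)) = 506 - (3 - 39361/4) = 506 - 1*(-39349/4) = 506 + 39349/4 = 41373/4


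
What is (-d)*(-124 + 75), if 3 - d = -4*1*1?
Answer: 343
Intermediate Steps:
d = 7 (d = 3 - (-4*1) = 3 - (-4) = 3 - 1*(-4) = 3 + 4 = 7)
(-d)*(-124 + 75) = (-1*7)*(-124 + 75) = -7*(-49) = 343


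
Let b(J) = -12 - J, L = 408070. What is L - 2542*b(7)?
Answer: 456368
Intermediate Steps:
L - 2542*b(7) = 408070 - 2542*(-12 - 1*7) = 408070 - 2542*(-12 - 7) = 408070 - 2542*(-19) = 408070 - 1*(-48298) = 408070 + 48298 = 456368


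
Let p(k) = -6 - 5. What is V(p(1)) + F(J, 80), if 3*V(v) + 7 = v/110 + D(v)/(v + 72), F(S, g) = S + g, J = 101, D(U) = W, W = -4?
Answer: 108953/610 ≈ 178.61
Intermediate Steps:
D(U) = -4
p(k) = -11
V(v) = -7/3 - 4/(3*(72 + v)) + v/330 (V(v) = -7/3 + (v/110 - 4/(v + 72))/3 = -7/3 + (v*(1/110) - 4/(72 + v))/3 = -7/3 + (v/110 - 4/(72 + v))/3 = -7/3 + (-4/(72 + v) + v/110)/3 = -7/3 + (-4/(3*(72 + v)) + v/330) = -7/3 - 4/(3*(72 + v)) + v/330)
V(p(1)) + F(J, 80) = (-55880 + (-11)² - 698*(-11))/(330*(72 - 11)) + (101 + 80) = (1/330)*(-55880 + 121 + 7678)/61 + 181 = (1/330)*(1/61)*(-48081) + 181 = -1457/610 + 181 = 108953/610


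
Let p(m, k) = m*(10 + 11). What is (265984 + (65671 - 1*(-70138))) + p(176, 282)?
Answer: 405489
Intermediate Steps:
p(m, k) = 21*m (p(m, k) = m*21 = 21*m)
(265984 + (65671 - 1*(-70138))) + p(176, 282) = (265984 + (65671 - 1*(-70138))) + 21*176 = (265984 + (65671 + 70138)) + 3696 = (265984 + 135809) + 3696 = 401793 + 3696 = 405489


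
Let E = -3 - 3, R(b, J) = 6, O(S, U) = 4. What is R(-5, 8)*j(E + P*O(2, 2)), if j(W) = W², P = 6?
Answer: 1944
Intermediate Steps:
E = -6
R(-5, 8)*j(E + P*O(2, 2)) = 6*(-6 + 6*4)² = 6*(-6 + 24)² = 6*18² = 6*324 = 1944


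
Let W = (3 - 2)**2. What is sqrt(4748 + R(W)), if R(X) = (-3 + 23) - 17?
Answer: sqrt(4751) ≈ 68.927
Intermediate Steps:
W = 1 (W = 1**2 = 1)
R(X) = 3 (R(X) = 20 - 17 = 3)
sqrt(4748 + R(W)) = sqrt(4748 + 3) = sqrt(4751)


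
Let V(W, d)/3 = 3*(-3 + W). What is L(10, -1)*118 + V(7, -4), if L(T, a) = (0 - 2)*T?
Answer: -2324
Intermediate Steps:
L(T, a) = -2*T
V(W, d) = -27 + 9*W (V(W, d) = 3*(3*(-3 + W)) = 3*(-9 + 3*W) = -27 + 9*W)
L(10, -1)*118 + V(7, -4) = -2*10*118 + (-27 + 9*7) = -20*118 + (-27 + 63) = -2360 + 36 = -2324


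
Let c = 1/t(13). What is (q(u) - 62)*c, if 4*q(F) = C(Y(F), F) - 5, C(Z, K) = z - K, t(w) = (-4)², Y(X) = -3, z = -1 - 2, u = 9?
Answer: -265/64 ≈ -4.1406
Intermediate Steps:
z = -3
t(w) = 16
C(Z, K) = -3 - K
c = 1/16 ≈ 0.062500
q(F) = -2 - F/4 (q(F) = ((-3 - F) - 5)/4 = (-8 - F)/4 = -2 - F/4)
(q(u) - 62)*c = ((-2 - ¼*9) - 62)*(1/16) = ((-2 - 9/4) - 62)*(1/16) = (-17/4 - 62)*(1/16) = -265/4*1/16 = -265/64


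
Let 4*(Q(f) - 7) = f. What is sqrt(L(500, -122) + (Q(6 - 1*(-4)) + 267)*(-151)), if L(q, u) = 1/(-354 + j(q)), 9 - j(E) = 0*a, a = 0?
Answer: I*sqrt(19877890530)/690 ≈ 204.33*I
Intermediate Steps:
j(E) = 9 (j(E) = 9 - 0*0 = 9 - 1*0 = 9 + 0 = 9)
Q(f) = 7 + f/4
L(q, u) = -1/345 (L(q, u) = 1/(-354 + 9) = 1/(-345) = -1/345)
sqrt(L(500, -122) + (Q(6 - 1*(-4)) + 267)*(-151)) = sqrt(-1/345 + ((7 + (6 - 1*(-4))/4) + 267)*(-151)) = sqrt(-1/345 + ((7 + (6 + 4)/4) + 267)*(-151)) = sqrt(-1/345 + ((7 + (1/4)*10) + 267)*(-151)) = sqrt(-1/345 + ((7 + 5/2) + 267)*(-151)) = sqrt(-1/345 + (19/2 + 267)*(-151)) = sqrt(-1/345 + (553/2)*(-151)) = sqrt(-1/345 - 83503/2) = sqrt(-28808537/690) = I*sqrt(19877890530)/690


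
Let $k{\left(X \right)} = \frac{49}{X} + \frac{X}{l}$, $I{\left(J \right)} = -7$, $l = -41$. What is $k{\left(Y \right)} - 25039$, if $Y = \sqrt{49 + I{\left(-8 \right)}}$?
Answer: $-25039 + \frac{281 \sqrt{42}}{246} \approx -25032.0$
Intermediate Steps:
$Y = \sqrt{42}$ ($Y = \sqrt{49 - 7} = \sqrt{42} \approx 6.4807$)
$k{\left(X \right)} = \frac{49}{X} - \frac{X}{41}$ ($k{\left(X \right)} = \frac{49}{X} + \frac{X}{-41} = \frac{49}{X} + X \left(- \frac{1}{41}\right) = \frac{49}{X} - \frac{X}{41}$)
$k{\left(Y \right)} - 25039 = \left(\frac{49}{\sqrt{42}} - \frac{\sqrt{42}}{41}\right) - 25039 = \left(49 \frac{\sqrt{42}}{42} - \frac{\sqrt{42}}{41}\right) - 25039 = \left(\frac{7 \sqrt{42}}{6} - \frac{\sqrt{42}}{41}\right) - 25039 = \frac{281 \sqrt{42}}{246} - 25039 = -25039 + \frac{281 \sqrt{42}}{246}$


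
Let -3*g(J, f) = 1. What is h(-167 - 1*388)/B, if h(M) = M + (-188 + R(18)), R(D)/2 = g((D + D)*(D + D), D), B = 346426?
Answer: -97/45186 ≈ -0.0021467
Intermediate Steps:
g(J, f) = -⅓ (g(J, f) = -⅓*1 = -⅓)
R(D) = -⅔ (R(D) = 2*(-⅓) = -⅔)
h(M) = -566/3 + M (h(M) = M + (-188 - ⅔) = M - 566/3 = -566/3 + M)
h(-167 - 1*388)/B = (-566/3 + (-167 - 1*388))/346426 = (-566/3 + (-167 - 388))*(1/346426) = (-566/3 - 555)*(1/346426) = -2231/3*1/346426 = -97/45186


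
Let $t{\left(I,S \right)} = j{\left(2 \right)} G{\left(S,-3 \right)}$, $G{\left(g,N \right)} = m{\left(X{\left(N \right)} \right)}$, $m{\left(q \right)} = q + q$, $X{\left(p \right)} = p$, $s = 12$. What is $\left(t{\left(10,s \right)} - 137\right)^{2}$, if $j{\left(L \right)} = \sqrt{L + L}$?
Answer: $22201$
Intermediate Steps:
$m{\left(q \right)} = 2 q$
$G{\left(g,N \right)} = 2 N$
$j{\left(L \right)} = \sqrt{2} \sqrt{L}$ ($j{\left(L \right)} = \sqrt{2 L} = \sqrt{2} \sqrt{L}$)
$t{\left(I,S \right)} = -12$ ($t{\left(I,S \right)} = \sqrt{2} \sqrt{2} \cdot 2 \left(-3\right) = 2 \left(-6\right) = -12$)
$\left(t{\left(10,s \right)} - 137\right)^{2} = \left(-12 - 137\right)^{2} = \left(-149\right)^{2} = 22201$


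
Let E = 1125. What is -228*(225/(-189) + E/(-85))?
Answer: 391400/119 ≈ 3289.1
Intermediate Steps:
-228*(225/(-189) + E/(-85)) = -228*(225/(-189) + 1125/(-85)) = -228*(225*(-1/189) + 1125*(-1/85)) = -228*(-25/21 - 225/17) = -228*(-5150/357) = 391400/119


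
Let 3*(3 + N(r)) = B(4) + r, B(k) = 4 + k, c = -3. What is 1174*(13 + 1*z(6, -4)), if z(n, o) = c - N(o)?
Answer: 41090/3 ≈ 13697.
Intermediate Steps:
N(r) = -1/3 + r/3 (N(r) = -3 + ((4 + 4) + r)/3 = -3 + (8 + r)/3 = -3 + (8/3 + r/3) = -1/3 + r/3)
z(n, o) = -8/3 - o/3 (z(n, o) = -3 - (-1/3 + o/3) = -3 + (1/3 - o/3) = -8/3 - o/3)
1174*(13 + 1*z(6, -4)) = 1174*(13 + 1*(-8/3 - 1/3*(-4))) = 1174*(13 + 1*(-8/3 + 4/3)) = 1174*(13 + 1*(-4/3)) = 1174*(13 - 4/3) = 1174*(35/3) = 41090/3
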